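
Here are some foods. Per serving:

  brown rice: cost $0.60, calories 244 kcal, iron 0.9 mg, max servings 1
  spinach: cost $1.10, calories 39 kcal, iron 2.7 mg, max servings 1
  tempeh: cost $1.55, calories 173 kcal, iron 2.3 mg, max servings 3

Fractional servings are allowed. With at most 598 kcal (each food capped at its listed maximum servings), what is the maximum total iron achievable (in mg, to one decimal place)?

9.7 mg

Iron per kcal: spinach 0.06923, tempeh 0.01329, brown rice 0.003689.
Take 1 serving of spinach: uses 39 kcal, +2.7 mg iron (running total 2.7 mg).
Take 3 servings of tempeh: uses 519 kcal, +6.9 mg iron (running total 9.6 mg).
Take 0.1639 servings of brown rice: uses 40 kcal, +0.1 mg iron (running total 9.7 mg).
Greedy by best ratio exhausts the calories allowance optimally: 9.7 mg.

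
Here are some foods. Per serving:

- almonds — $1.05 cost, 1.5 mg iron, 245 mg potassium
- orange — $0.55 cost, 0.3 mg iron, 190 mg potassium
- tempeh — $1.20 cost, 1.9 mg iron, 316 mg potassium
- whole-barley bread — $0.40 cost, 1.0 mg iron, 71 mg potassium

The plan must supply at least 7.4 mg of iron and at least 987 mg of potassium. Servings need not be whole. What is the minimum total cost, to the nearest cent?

Minimising a linear cost over {iron ≥ 7.4, potassium ≥ 987, servings ≥ 0} — the optimum is at a vertex, using one or two foods.
almonds only: max(7.4/1.5, 987/245) = 4.933 servings → $5.18.
orange only: max(7.4/0.3, 987/190) = 24.67 servings → $13.57.
tempeh only: max(7.4/1.9, 987/316) = 3.895 servings → $4.67.
whole-barley bread only: max(7.4/1.0, 987/71) = 13.9 servings → $5.56.
almonds + orange: intersection lies outside the first quadrant.
almonds + tempeh with both targets exact would need a negative amount; discard.
almonds + whole-barley bread with both tight: 3.333 servings and 2.401 servings → $4.46.
orange + tempeh: the both-tight solution has a negative serving — not a feasible corner.
orange + whole-barley bread with both tight: 2.736 servings and 6.579 servings → $4.14.
tempeh + whole-barley bread with both tight: 2.549 servings and 2.557 servings → $4.08.
The minimum over all feasible corners is $4.08.

$4.08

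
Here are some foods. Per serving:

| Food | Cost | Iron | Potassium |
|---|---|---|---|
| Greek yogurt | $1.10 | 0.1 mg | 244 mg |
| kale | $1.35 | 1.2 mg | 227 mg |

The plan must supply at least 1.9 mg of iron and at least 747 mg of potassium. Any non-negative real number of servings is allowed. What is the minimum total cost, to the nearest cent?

The cheapest plan sits at a corner of the feasible region — with two constraints it uses at most two foods.
Greek yogurt only: max(1.9/0.1, 747/244) = 19 servings → $20.90.
kale only: max(1.9/1.2, 747/227) = 3.291 servings → $4.44.
Greek yogurt + kale with both tight: 1.722 servings and 1.44 servings → $3.84.
So the least-cost plan costs $3.84.

$3.84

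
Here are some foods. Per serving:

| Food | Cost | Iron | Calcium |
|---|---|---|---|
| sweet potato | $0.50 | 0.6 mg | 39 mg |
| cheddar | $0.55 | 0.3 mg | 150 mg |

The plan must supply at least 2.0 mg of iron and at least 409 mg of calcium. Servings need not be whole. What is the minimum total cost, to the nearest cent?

At the optimum either one food covers both requirements or two foods hit both targets exactly; no other combination can be cheaper.
sweet potato only: max(2.0/0.6, 409/39) = 10.49 servings → $5.24.
cheddar only: max(2.0/0.3, 409/150) = 6.667 servings → $3.67.
sweet potato + cheddar with both tight: 2.264 servings and 2.138 servings → $2.31.
Cheapest feasible corner: $2.31.

$2.31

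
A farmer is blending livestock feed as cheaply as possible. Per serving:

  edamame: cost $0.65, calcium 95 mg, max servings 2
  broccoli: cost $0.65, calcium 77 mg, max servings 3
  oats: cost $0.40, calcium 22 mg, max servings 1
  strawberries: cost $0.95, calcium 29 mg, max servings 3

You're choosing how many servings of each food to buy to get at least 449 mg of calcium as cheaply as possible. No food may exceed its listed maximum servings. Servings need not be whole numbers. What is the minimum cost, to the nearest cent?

$3.85

Cost per mg of calcium: edamame $0.0068, broccoli $0.0084, oats $0.0182, strawberries $0.0328.
Take 2 servings of edamame: +190.0 mg calcium for $1.30 (total $1.30, still need 259.0 mg).
Take 3 servings of broccoli: +231.0 mg calcium for $1.95 (total $3.25, still need 28.0 mg).
Take 1 serving of oats: +22.0 mg calcium for $0.40 (total $3.65, still need 6.0 mg).
Take 0.2069 servings of strawberries: +6.0 mg calcium for $0.20 (total $3.85, still need 0.0 mg).
Greedy by cheapest-per-mg is optimal for a single linear constraint, so the minimum cost is $3.85.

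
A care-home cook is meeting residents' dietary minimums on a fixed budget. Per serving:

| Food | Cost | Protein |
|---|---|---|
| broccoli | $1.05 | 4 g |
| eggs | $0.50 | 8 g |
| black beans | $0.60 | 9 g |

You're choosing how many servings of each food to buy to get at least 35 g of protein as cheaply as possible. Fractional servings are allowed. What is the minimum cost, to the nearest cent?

$2.19

Cost per g of protein: eggs $0.0625, black beans $0.0667, broccoli $0.2625.
With no serving limits, use only eggs: 35 g / 8 g = 4.375 servings × $0.50 = $2.19.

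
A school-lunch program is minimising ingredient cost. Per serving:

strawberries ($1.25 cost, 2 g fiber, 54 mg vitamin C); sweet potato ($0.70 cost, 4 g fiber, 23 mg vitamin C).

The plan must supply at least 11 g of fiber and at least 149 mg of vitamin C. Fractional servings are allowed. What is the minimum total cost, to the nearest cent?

$3.74

An LP optimum is at a vertex; with two nutrient constraints at most two foods are used. Check each candidate.
strawberries only: max(11/2, 149/54) = 5.5 servings → $6.88.
sweet potato only: max(11/4, 149/23) = 6.478 servings → $4.53.
strawberries + sweet potato with both tight: 2.018 servings and 1.741 servings → $3.74.
Cheapest feasible corner: $3.74.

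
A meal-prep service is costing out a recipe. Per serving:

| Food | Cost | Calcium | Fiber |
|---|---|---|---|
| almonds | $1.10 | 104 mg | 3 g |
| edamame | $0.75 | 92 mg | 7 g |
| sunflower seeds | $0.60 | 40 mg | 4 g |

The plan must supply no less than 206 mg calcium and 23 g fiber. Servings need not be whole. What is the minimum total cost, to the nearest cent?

almonds only: max(206/104, 23/3) = 7.667 servings → $8.43.
edamame only: max(206/92, 23/7) = 3.286 servings → $2.46.
sunflower seeds only: max(206/40, 23/4) = 5.75 servings → $3.45.
almonds + edamame: intersection lies outside the first quadrant.
almonds + sunflower seeds: intersection lies outside the first quadrant.
edamame + sunflower seeds with both targets exact would need a negative amount; discard.
The minimum over all feasible corners is $2.46.

$2.46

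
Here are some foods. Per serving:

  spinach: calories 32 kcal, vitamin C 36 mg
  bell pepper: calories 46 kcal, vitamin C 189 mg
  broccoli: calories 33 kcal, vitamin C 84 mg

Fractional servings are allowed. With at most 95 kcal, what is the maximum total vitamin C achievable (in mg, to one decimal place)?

Vitamin C per kcal: bell pepper 4.109, broccoli 2.545, spinach 1.125.
With no serving limits, spend the whole calories allowance on bell pepper: 95 kcal / 46 kcal × 189 mg = 390.3 mg.

390.3 mg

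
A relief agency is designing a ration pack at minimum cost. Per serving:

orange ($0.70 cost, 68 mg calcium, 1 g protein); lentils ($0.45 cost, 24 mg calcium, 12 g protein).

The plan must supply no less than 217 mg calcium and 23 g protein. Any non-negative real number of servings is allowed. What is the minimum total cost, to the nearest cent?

$2.58

Check every corner: each single food scaled to meet both minima, and each pair solved so both constraints bind.
orange only: max(217/68, 23/1) = 23 servings → $16.10.
lentils only: max(217/24, 23/12) = 9.042 servings → $4.07.
orange + lentils with both tight: 2.591 servings and 1.701 servings → $2.58.
So the least-cost plan costs $2.58.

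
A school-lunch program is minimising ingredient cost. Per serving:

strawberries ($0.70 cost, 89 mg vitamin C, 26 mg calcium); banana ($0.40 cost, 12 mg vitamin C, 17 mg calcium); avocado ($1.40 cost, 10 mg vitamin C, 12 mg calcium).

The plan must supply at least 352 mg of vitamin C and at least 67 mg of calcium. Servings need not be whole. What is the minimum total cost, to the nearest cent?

A basic optimal solution has at most two foods positive. Try each food alone and each pair with both targets met exactly.
strawberries only: max(352/89, 67/26) = 3.955 servings → $2.77.
banana only: max(352/12, 67/17) = 29.33 servings → $11.73.
avocado only: max(352/10, 67/12) = 35.2 servings → $49.28.
strawberries + banana: intersection lies outside the first quadrant.
strawberries + avocado: intersection lies outside the first quadrant.
banana + avocado with both targets exact would need a negative amount; discard.
Cheapest feasible corner: $2.77.

$2.77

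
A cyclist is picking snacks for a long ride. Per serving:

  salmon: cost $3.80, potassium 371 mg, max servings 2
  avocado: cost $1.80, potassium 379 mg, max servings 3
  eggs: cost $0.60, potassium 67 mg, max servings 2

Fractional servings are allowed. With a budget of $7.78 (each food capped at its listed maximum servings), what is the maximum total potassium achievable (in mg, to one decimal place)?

Potassium per dollar: avocado 210.6, eggs 111.7, salmon 97.63.
Take 3 servings of avocado: spends $5.40, +1137.0 mg potassium (running total 1137.0 mg).
Take 2 servings of eggs: spends $1.20, +134.0 mg potassium (running total 1271.0 mg).
Take 0.3105 servings of salmon: spends $1.18, +115.2 mg potassium (running total 1386.2 mg).
Filling greedily by potassium-per-dollar is optimal for one linear limit, giving 1386.2 mg.

1386.2 mg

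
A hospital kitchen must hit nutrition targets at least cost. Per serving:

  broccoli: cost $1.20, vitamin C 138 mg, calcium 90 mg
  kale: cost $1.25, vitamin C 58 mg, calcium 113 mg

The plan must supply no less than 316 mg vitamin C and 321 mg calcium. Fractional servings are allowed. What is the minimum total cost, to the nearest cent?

broccoli only: max(316/138, 321/90) = 3.567 servings → $4.28.
kale only: max(316/58, 321/113) = 5.448 servings → $6.81.
broccoli + kale with both tight: 1.647 servings and 1.529 servings → $3.89.
Cheapest feasible corner: $3.89.

$3.89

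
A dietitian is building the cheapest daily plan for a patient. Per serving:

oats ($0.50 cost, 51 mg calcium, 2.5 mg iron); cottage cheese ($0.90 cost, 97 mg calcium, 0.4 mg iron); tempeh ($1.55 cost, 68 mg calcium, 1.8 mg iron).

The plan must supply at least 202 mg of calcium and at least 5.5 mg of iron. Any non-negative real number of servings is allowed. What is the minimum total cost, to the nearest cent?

oats only: max(202/51, 5.5/2.5) = 3.961 servings → $1.98.
cottage cheese only: max(202/97, 5.5/0.4) = 13.75 servings → $12.38.
tempeh only: max(202/68, 5.5/1.8) = 3.056 servings → $4.74.
oats + cottage cheese with both tight: 2.038 servings and 1.011 servings → $1.93.
oats + tempeh with both tight: 0.133 servings and 2.871 servings → $4.52.
cottage cheese + tempeh: the both-tight solution has a negative serving — not a feasible corner.
So the least-cost plan costs $1.93.

$1.93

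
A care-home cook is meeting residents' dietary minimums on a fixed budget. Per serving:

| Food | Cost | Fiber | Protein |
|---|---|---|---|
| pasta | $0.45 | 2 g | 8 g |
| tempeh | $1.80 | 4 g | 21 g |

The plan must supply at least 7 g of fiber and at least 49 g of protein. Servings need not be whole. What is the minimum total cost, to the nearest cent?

For a min-cost LP with two ≥-constraints, a basic feasible solution has at most two positive variables.
pasta only: max(7/2, 49/8) = 6.125 servings → $2.76.
tempeh only: max(7/4, 49/21) = 2.333 servings → $4.20.
pasta + tempeh with both targets exact would need a negative amount; discard.
The minimum over all feasible corners is $2.76.

$2.76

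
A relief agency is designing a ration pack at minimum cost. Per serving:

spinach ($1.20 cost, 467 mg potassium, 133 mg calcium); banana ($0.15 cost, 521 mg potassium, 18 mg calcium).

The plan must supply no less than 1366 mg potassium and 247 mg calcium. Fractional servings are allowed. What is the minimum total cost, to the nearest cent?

$2.06

spinach only: max(1366/467, 247/133) = 2.925 servings → $3.51.
banana only: max(1366/521, 247/18) = 13.72 servings → $2.06.
spinach + banana with both tight: 1.71 servings and 1.089 servings → $2.22.
So the least-cost plan costs $2.06.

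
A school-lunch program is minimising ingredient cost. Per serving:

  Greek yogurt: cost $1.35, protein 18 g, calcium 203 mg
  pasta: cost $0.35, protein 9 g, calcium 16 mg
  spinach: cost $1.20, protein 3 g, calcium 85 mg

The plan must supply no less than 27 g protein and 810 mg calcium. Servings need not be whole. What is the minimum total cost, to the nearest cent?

Check every corner: each single food scaled to meet both minima, and each pair solved so both constraints bind.
Greek yogurt only: max(27/18, 810/203) = 3.99 servings → $5.39.
pasta only: max(27/9, 810/16) = 50.62 servings → $17.72.
spinach only: max(27/3, 810/85) = 9.529 servings → $11.44.
Greek yogurt + pasta with both targets exact would need a negative amount; discard.
Greek yogurt + spinach: the both-tight solution has a negative serving — not a feasible corner.
pasta + spinach with both targets exact would need a negative amount; discard.
Cheapest feasible corner: $5.39.

$5.39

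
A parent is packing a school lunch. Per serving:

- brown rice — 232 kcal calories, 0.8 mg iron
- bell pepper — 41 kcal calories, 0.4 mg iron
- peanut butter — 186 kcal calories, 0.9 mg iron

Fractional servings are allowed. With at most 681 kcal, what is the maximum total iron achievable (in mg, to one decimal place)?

6.6 mg

Iron per kcal: bell pepper 0.009756, peanut butter 0.004839, brown rice 0.003448.
With no serving limits, spend the whole calories allowance on bell pepper: 681 kcal / 41 kcal × 0.4 mg = 6.6 mg.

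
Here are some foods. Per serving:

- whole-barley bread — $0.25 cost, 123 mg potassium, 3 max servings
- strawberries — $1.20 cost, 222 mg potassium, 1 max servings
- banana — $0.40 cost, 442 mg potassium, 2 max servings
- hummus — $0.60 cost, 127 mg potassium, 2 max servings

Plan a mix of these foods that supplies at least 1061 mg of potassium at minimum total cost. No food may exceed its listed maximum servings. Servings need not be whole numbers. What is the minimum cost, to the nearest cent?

$1.16

Cost per mg of potassium: banana $0.0009, whole-barley bread $0.0020, hummus $0.0047, strawberries $0.0054.
Take 2 servings of banana: +884.0 mg potassium for $0.80 (total $0.80, still need 177.0 mg).
Take 1.439 servings of whole-barley bread: +177.0 mg potassium for $0.36 (total $1.16, still need 0.0 mg).
Filling from the cheapest source first is optimal under one linear minimum: $1.16.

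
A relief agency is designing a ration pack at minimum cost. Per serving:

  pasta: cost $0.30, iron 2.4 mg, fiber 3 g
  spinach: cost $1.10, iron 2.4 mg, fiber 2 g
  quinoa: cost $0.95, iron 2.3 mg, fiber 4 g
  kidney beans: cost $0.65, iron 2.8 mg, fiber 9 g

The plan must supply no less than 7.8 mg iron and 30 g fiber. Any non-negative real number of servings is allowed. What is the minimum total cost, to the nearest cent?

For a min-cost LP with two ≥-constraints, a basic feasible solution has at most two positive variables.
pasta only: max(7.8/2.4, 30/3) = 10 servings → $3.00.
spinach only: max(7.8/2.4, 30/2) = 15 servings → $16.50.
quinoa only: max(7.8/2.3, 30/4) = 7.5 servings → $7.12.
kidney beans only: max(7.8/2.8, 30/9) = 3.333 servings → $2.17.
pasta + spinach with both targets exact would need a negative amount; discard.
pasta + quinoa with both targets exact would need a negative amount; discard.
pasta + kidney beans with both targets exact would need a negative amount; discard.
spinach + quinoa: the both-tight solution has a negative serving — not a feasible corner.
spinach + kidney beans: intersection lies outside the first quadrant.
quinoa + kidney beans: intersection lies outside the first quadrant.
The minimum over all feasible corners is $2.17.

$2.17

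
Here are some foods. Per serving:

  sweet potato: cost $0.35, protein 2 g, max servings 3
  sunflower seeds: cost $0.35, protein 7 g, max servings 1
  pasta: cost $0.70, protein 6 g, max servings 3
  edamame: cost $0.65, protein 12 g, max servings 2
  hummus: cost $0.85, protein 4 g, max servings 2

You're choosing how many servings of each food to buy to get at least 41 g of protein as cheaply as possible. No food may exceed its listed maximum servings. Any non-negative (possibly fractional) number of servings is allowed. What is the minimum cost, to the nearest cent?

Cost per g of protein: sunflower seeds $0.0500, edamame $0.0542, pasta $0.1167, sweet potato $0.1750, hummus $0.2125.
Take 1 serving of sunflower seeds: +7.0 g protein for $0.35 (total $0.35, still need 34.0 g).
Take 2 servings of edamame: +24.0 g protein for $1.30 (total $1.65, still need 10.0 g).
Take 1.667 servings of pasta: +10.0 g protein for $1.17 (total $2.82, still need 0.0 g).
Filling from the cheapest source first is optimal under one linear minimum: $2.82.

$2.82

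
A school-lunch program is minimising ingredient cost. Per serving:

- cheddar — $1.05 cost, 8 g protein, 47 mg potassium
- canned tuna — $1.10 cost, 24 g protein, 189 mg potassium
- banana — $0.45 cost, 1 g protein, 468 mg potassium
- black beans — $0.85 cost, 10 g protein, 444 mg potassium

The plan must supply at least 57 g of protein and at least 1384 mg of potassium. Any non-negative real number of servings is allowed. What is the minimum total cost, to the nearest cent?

Compare the cost at each extreme point of the feasible region.
cheddar only: max(57/8, 1384/47) = 29.45 servings → $30.92.
canned tuna only: max(57/24, 1384/189) = 7.323 servings → $8.06.
banana only: max(57/1, 1384/468) = 57 servings → $25.65.
black beans only: max(57/10, 1384/444) = 5.7 servings → $4.84.
cheddar + canned tuna: intersection lies outside the first quadrant.
cheddar + banana with both tight: 6.841 servings and 2.27 servings → $8.20.
cheddar + black beans with both tight: 3.721 servings and 2.723 servings → $6.22.
canned tuna + banana with both tight: 2.29 servings and 2.032 servings → $3.43.
canned tuna + black beans with both tight: 1.308 servings and 2.56 servings → $3.62.
banana + black beans: the both-tight solution has a negative serving — not a feasible corner.
Cheapest feasible corner: $3.43.

$3.43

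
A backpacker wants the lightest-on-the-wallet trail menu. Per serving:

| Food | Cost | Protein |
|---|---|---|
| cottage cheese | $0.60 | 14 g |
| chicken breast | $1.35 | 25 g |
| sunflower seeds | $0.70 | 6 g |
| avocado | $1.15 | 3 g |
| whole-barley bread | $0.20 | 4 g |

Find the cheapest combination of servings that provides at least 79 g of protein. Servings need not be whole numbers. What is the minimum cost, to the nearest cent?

Cost per g of protein: cottage cheese $0.0429, whole-barley bread $0.0500, chicken breast $0.0540, sunflower seeds $0.1167, avocado $0.3833.
With no serving limits, use only cottage cheese: 79 g / 14 g = 5.643 servings × $0.60 = $3.39.

$3.39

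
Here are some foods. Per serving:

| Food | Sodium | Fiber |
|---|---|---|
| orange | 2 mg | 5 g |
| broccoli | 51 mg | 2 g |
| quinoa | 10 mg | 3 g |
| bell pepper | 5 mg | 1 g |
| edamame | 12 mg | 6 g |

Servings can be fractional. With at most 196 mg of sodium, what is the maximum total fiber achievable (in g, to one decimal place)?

Fiber per mg sodium: orange 2.5, edamame 0.5, quinoa 0.3, bell pepper 0.2, broccoli 0.03922.
With no serving limits, spend the whole sodium allowance on orange: 196 mg / 2 mg × 5 g = 490.0 g.

490.0 g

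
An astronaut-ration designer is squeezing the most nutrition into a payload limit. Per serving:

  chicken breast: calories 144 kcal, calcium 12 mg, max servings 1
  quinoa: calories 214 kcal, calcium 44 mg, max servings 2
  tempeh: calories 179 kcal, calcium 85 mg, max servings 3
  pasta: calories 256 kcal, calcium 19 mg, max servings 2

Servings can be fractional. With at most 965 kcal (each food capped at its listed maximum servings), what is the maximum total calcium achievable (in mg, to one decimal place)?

Calcium per kcal: tempeh 0.4749, quinoa 0.2056, chicken breast 0.08333, pasta 0.07422.
Take 3 servings of tempeh: uses 537 kcal, +255.0 mg calcium (running total 255.0 mg).
Take 2 servings of quinoa: uses 428 kcal, +88.0 mg calcium (running total 343.0 mg).
Filling greedily by calcium-per-kcal is optimal for one linear limit, giving 343.0 mg.

343.0 mg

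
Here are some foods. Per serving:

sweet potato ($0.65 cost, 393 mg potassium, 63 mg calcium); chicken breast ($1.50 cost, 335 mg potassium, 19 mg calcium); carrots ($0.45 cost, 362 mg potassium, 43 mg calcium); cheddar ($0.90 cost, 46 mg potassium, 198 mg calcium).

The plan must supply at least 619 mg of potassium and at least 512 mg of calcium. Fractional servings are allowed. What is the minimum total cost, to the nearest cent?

$2.69

An LP optimum is at a vertex; with two nutrient constraints at most two foods are used. Check each candidate.
sweet potato only: max(619/393, 512/63) = 8.127 servings → $5.28.
chicken breast only: max(619/335, 512/19) = 26.95 servings → $40.42.
carrots only: max(619/362, 512/43) = 11.91 servings → $5.36.
cheddar only: max(619/46, 512/198) = 13.46 servings → $12.11.
sweet potato + chicken breast: intersection lies outside the first quadrant.
sweet potato + carrots: the both-tight solution has a negative serving — not a feasible corner.
sweet potato + cheddar with both tight: 1.322 servings and 2.165 servings → $2.81.
chicken breast + carrots: intersection lies outside the first quadrant.
chicken breast + cheddar with both tight: 1.513 servings and 2.441 servings → $4.47.
carrots + cheddar with both tight: 1.421 servings and 2.277 servings → $2.69.
So the least-cost plan costs $2.69.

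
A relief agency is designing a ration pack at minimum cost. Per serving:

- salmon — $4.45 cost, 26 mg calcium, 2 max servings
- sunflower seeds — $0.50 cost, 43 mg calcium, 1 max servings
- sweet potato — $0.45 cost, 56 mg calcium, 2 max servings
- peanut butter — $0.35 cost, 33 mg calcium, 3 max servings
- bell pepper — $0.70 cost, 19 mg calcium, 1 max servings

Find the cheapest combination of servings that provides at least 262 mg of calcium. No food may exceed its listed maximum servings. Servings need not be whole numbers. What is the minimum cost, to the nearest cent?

$2.74

Cost per mg of calcium: sweet potato $0.0080, peanut butter $0.0106, sunflower seeds $0.0116, bell pepper $0.0368, salmon $0.1712.
Take 2 servings of sweet potato: +112.0 mg calcium for $0.90 (total $0.90, still need 150.0 mg).
Take 3 servings of peanut butter: +99.0 mg calcium for $1.05 (total $1.95, still need 51.0 mg).
Take 1 serving of sunflower seeds: +43.0 mg calcium for $0.50 (total $2.45, still need 8.0 mg).
Take 0.4211 servings of bell pepper: +8.0 mg calcium for $0.29 (total $2.74, still need 0.0 mg).
Filling from the cheapest source first is optimal under one linear minimum: $2.74.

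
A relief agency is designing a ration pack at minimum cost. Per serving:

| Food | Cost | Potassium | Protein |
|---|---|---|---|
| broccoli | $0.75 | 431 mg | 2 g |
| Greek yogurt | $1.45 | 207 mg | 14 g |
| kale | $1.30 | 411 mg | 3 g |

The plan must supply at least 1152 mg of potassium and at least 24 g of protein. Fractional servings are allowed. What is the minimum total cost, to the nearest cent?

For a min-cost LP with two ≥-constraints, a basic feasible solution has at most two positive variables.
broccoli only: max(1152/431, 24/2) = 12 servings → $9.00.
Greek yogurt only: max(1152/207, 24/14) = 5.565 servings → $8.07.
kale only: max(1152/411, 24/3) = 8 servings → $10.40.
broccoli + Greek yogurt with both tight: 1.986 servings and 1.431 servings → $3.56.
broccoli + kale: the both-tight solution has a negative serving — not a feasible corner.
Greek yogurt + kale with both tight: 1.248 servings and 2.174 servings → $4.64.
So the least-cost plan costs $3.56.

$3.56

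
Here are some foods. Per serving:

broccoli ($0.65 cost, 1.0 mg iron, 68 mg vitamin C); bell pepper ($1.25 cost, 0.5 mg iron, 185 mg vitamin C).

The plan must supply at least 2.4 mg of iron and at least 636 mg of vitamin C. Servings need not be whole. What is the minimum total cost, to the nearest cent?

Two binding constraints pin down two serving amounts, so the optimal mix uses at most two foods. The candidates are each food alone (scaled to the tighter of iron/vitamin C) and each pair with both constraints tight.
broccoli only: max(2.4/1.0, 636/68) = 9.353 servings → $6.08.
bell pepper only: max(2.4/0.5, 636/185) = 4.8 servings → $6.00.
broccoli + bell pepper with both tight: 0.8344 servings and 3.131 servings → $4.46.
Cheapest feasible corner: $4.46.

$4.46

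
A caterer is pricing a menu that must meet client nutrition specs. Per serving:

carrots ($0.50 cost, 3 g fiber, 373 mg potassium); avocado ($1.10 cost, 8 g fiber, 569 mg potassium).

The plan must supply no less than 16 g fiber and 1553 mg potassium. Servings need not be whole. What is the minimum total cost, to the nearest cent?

$2.43

An LP optimum is at a vertex; with two nutrient constraints at most two foods are used. Check each candidate.
carrots only: max(16/3, 1553/373) = 5.333 servings → $2.67.
avocado only: max(16/8, 1553/569) = 2.729 servings → $3.00.
carrots + avocado with both tight: 2.6 servings and 1.025 servings → $2.43.
Cheapest feasible corner: $2.43.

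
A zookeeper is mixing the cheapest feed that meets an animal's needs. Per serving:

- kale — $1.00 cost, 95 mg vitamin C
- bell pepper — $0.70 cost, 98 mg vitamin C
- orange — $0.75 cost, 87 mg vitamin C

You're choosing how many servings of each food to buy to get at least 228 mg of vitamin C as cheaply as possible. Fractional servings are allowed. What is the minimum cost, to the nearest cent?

$1.63

Cost per mg of vitamin C: bell pepper $0.0071, orange $0.0086, kale $0.0105.
With no serving limits, use only bell pepper: 228 mg / 98 mg = 2.327 servings × $0.70 = $1.63.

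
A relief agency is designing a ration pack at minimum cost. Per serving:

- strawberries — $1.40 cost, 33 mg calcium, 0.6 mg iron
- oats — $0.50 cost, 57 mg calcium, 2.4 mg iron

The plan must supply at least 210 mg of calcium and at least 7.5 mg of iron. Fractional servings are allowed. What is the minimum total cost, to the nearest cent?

strawberries only: max(210/33, 7.5/0.6) = 12.5 servings → $17.50.
oats only: max(210/57, 7.5/2.4) = 3.684 servings → $1.84.
strawberries + oats with both tight: 1.7 servings and 2.7 servings → $3.73.
Cheapest feasible corner: $1.84.

$1.84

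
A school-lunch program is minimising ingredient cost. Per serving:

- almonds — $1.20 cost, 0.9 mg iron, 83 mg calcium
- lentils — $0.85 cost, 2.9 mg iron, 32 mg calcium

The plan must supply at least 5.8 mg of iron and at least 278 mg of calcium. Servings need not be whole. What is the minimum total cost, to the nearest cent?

$4.44

For a min-cost LP with two ≥-constraints, a basic feasible solution has at most two positive variables.
almonds only: max(5.8/0.9, 278/83) = 6.444 servings → $7.73.
lentils only: max(5.8/2.9, 278/32) = 8.688 servings → $7.38.
almonds + lentils with both tight: 2.929 servings and 1.091 servings → $4.44.
The minimum over all feasible corners is $4.44.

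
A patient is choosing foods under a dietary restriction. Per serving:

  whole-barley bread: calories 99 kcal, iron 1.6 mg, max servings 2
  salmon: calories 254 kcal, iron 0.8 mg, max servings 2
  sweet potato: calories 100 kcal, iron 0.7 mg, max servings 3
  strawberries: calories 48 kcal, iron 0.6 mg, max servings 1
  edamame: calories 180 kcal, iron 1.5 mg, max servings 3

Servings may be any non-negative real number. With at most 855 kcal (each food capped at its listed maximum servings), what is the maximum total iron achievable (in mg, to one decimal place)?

8.8 mg

Iron per kcal: whole-barley bread 0.01616, strawberries 0.0125, edamame 0.008333, sweet potato 0.007, salmon 0.00315.
Take 2 servings of whole-barley bread: uses 198 kcal, +3.2 mg iron (running total 3.2 mg).
Take 1 serving of strawberries: uses 48 kcal, +0.6 mg iron (running total 3.8 mg).
Take 3 servings of edamame: uses 540 kcal, +4.5 mg iron (running total 8.3 mg).
Take 0.69 servings of sweet potato: uses 69 kcal, +0.5 mg iron (running total 8.8 mg).
Greedy by best ratio exhausts the calories allowance optimally: 8.8 mg.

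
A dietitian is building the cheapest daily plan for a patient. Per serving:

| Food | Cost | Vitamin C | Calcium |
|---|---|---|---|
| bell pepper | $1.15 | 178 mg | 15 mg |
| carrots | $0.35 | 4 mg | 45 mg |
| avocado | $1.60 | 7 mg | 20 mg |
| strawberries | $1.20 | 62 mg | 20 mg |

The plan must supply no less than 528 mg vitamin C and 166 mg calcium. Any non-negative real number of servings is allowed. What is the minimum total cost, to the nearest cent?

$4.29

For a min-cost LP with two ≥-constraints, a basic feasible solution has at most two positive variables.
bell pepper only: max(528/178, 166/15) = 11.07 servings → $12.73.
carrots only: max(528/4, 166/45) = 132 servings → $46.20.
avocado only: max(528/7, 166/20) = 75.43 servings → $120.69.
strawberries only: max(528/62, 166/20) = 8.516 servings → $10.22.
bell pepper + carrots with both tight: 2.905 servings and 2.721 servings → $4.29.
bell pepper + avocado with both tight: 2.72 servings and 6.26 servings → $13.14.
bell pepper + strawberries with both tight: 0.1019 servings and 8.224 servings → $9.99.
carrots + avocado: the both-tight solution has a negative serving — not a feasible corner.
carrots + strawberries: the both-tight solution has a negative serving — not a feasible corner.
avocado + strawberries: the both-tight solution has a negative serving — not a feasible corner.
The minimum over all feasible corners is $4.29.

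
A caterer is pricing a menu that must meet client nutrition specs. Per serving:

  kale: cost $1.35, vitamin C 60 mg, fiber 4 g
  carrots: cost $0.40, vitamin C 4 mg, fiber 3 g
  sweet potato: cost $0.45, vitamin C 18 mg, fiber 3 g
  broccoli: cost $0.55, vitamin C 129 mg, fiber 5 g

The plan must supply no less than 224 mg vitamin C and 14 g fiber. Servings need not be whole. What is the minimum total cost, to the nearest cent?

$1.54

Minimising a linear cost over {vitamin C ≥ 224, fiber ≥ 14, servings ≥ 0} — the optimum is at a vertex, using one or two foods.
kale only: max(224/60, 14/4) = 3.733 servings → $5.04.
carrots only: max(224/4, 14/3) = 56 servings → $22.40.
sweet potato only: max(224/18, 14/3) = 12.44 servings → $5.60.
broccoli only: max(224/129, 14/5) = 2.8 servings → $1.54.
kale + carrots: the both-tight solution has a negative serving — not a feasible corner.
kale + sweet potato with both targets exact would need a negative amount; discard.
kale + broccoli with both tight: 3.176 servings and 0.2593 servings → $4.43.
carrots + sweet potato: intersection lies outside the first quadrant.
carrots + broccoli with both tight: 1.869 servings and 1.678 servings → $1.67.
sweet potato + broccoli with both tight: 2.31 servings and 1.414 servings → $1.82.
The minimum over all feasible corners is $1.54.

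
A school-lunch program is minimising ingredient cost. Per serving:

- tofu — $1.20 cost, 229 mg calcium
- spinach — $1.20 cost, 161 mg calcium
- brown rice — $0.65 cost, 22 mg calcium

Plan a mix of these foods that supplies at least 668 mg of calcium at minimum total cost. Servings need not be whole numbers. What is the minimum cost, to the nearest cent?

Cost per mg of calcium: tofu $0.0052, spinach $0.0075, brown rice $0.0295.
With no serving limits, use only tofu: 668 mg / 229 mg = 2.917 servings × $1.20 = $3.50.

$3.50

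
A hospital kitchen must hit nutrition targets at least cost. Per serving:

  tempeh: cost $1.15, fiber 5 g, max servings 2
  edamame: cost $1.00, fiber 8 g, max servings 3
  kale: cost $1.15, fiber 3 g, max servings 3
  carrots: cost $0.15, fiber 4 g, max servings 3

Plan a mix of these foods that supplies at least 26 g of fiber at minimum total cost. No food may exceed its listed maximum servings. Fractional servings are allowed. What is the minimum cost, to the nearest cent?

$2.20

Cost per g of fiber: carrots $0.0375, edamame $0.1250, tempeh $0.2300, kale $0.3833.
Take 3 servings of carrots: +12.0 g fiber for $0.45 (total $0.45, still need 14.0 g).
Take 1.75 servings of edamame: +14.0 g fiber for $1.75 (total $2.20, still need 0.0 g).
Filling from the cheapest source first is optimal under one linear minimum: $2.20.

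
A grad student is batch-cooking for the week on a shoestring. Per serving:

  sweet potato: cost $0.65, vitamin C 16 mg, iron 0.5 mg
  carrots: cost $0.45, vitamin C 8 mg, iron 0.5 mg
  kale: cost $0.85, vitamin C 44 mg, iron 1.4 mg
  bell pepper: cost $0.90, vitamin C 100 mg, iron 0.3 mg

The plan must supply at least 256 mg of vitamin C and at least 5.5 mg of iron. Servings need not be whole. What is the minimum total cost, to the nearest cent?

$4.00

A basic optimal solution has at most two foods positive. Try each food alone and each pair with both targets met exactly.
sweet potato only: max(256/16, 5.5/0.5) = 16 servings → $10.40.
carrots only: max(256/8, 5.5/0.5) = 32 servings → $14.40.
kale only: max(256/44, 5.5/1.4) = 5.818 servings → $4.95.
bell pepper only: max(256/100, 5.5/0.3) = 18.33 servings → $16.50.
sweet potato + carrots with both targets exact would need a negative amount; discard.
sweet potato + kale: intersection lies outside the first quadrant.
sweet potato + bell pepper with both tight: 10.47 servings and 0.885 servings → $7.60.
carrots + kale: the both-tight solution has a negative serving — not a feasible corner.
carrots + bell pepper with both tight: 9.941 servings and 1.765 servings → $6.06.
kale + bell pepper with both tight: 3.732 servings and 0.918 servings → $4.00.
The minimum over all feasible corners is $4.00.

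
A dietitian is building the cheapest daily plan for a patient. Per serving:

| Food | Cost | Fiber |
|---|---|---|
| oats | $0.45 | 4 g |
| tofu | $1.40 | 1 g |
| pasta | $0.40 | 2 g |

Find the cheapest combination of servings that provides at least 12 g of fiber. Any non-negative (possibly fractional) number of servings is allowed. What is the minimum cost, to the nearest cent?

Cost per g of fiber: oats $0.1125, pasta $0.2000, tofu $1.4000.
With no serving limits, use only oats: 12 g / 4 g = 3 servings × $0.45 = $1.35.

$1.35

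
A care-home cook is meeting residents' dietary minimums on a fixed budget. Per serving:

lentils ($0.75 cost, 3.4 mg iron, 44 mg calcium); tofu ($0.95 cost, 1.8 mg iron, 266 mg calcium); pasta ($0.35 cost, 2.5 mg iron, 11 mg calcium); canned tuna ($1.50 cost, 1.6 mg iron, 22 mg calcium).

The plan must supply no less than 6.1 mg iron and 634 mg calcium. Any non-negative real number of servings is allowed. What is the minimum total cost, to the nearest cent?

Compare the cost at each extreme point of the feasible region.
lentils only: max(6.1/3.4, 634/44) = 14.41 servings → $10.81.
tofu only: max(6.1/1.8, 634/266) = 3.389 servings → $3.22.
pasta only: max(6.1/2.5, 634/11) = 57.64 servings → $20.17.
canned tuna only: max(6.1/1.6, 634/22) = 28.82 servings → $43.23.
lentils + tofu with both tight: 0.5834 servings and 2.287 servings → $2.61.
lentils + pasta: intersection lies outside the first quadrant.
lentils + canned tuna: intersection lies outside the first quadrant.
tofu + pasta with both tight: 2.353 servings and 0.7461 servings → $2.50.
tofu + canned tuna with both tight: 2.28 servings and 1.247 servings → $4.04.
pasta + canned tuna with both targets exact would need a negative amount; discard.
Cheapest feasible corner: $2.50.

$2.50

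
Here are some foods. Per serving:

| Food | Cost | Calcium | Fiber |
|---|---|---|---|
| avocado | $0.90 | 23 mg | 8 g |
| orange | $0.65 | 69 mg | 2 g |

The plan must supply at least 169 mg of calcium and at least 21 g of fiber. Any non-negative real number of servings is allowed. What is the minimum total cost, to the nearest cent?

Two binding constraints pin down two serving amounts, so the optimal mix uses at most two foods. The candidates are each food alone (scaled to the tighter of calcium/fiber) and each pair with both constraints tight.
avocado only: max(169/23, 21/8) = 7.348 servings → $6.61.
orange only: max(169/69, 21/2) = 10.5 servings → $6.83.
avocado + orange with both tight: 2.196 servings and 1.717 servings → $3.09.
Cheapest feasible corner: $3.09.

$3.09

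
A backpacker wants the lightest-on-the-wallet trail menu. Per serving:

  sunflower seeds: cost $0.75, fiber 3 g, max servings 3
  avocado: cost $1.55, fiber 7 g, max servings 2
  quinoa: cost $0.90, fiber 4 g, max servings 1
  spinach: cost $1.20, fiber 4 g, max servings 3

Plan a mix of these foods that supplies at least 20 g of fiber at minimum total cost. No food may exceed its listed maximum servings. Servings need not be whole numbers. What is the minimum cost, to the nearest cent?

Cost per g of fiber: avocado $0.2214, quinoa $0.2250, sunflower seeds $0.2500, spinach $0.3000.
Take 2 servings of avocado: +14.0 g fiber for $3.10 (total $3.10, still need 6.0 g).
Take 1 serving of quinoa: +4.0 g fiber for $0.90 (total $4.00, still need 2.0 g).
Take 0.6667 servings of sunflower seeds: +2.0 g fiber for $0.50 (total $4.50, still need 0.0 g).
Filling from the cheapest source first is optimal under one linear minimum: $4.50.

$4.50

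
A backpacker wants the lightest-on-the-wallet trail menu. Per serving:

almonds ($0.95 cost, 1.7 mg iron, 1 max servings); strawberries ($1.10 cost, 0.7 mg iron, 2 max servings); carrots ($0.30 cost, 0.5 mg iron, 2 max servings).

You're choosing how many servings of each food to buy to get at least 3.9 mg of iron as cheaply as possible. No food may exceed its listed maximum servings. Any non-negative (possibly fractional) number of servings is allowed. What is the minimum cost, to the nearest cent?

$3.44

Cost per mg of iron: almonds $0.5588, carrots $0.6000, strawberries $1.5714.
Take 1 serving of almonds: +1.7 mg iron for $0.95 (total $0.95, still need 2.2 mg).
Take 2 servings of carrots: +1.0 mg iron for $0.60 (total $1.55, still need 1.2 mg).
Take 1.714 servings of strawberries: +1.2 mg iron for $1.89 (total $3.44, still need 0.0 mg).
Filling from the cheapest source first is optimal under one linear minimum: $3.44.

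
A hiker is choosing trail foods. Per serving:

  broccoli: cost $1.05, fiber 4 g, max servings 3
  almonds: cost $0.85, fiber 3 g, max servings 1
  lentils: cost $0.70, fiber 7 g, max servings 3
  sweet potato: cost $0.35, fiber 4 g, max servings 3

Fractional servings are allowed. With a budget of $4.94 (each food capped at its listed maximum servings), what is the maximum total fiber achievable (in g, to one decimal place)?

Fiber per dollar: sweet potato 11.43, lentils 10, broccoli 3.81, almonds 3.529.
Take 3 servings of sweet potato: spends $1.05, +12.0 g fiber (running total 12.0 g).
Take 3 servings of lentils: spends $2.10, +21.0 g fiber (running total 33.0 g).
Take 1.705 servings of broccoli: spends $1.79, +6.8 g fiber (running total 39.8 g).
Greedy by best ratio exhausts the cost allowance optimally: 39.8 g.

39.8 g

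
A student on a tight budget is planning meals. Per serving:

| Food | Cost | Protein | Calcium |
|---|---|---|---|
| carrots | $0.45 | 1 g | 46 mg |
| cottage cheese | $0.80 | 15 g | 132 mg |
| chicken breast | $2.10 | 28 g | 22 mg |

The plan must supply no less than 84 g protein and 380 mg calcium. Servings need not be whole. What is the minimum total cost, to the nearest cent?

Minimising a linear cost over {protein ≥ 84, calcium ≥ 380, servings ≥ 0} — the optimum is at a vertex, using one or two foods.
carrots only: max(84/1, 380/46) = 84 servings → $37.80.
cottage cheese only: max(84/15, 380/132) = 5.6 servings → $4.48.
chicken breast only: max(84/28, 380/22) = 17.27 servings → $36.27.
carrots + cottage cheese: the both-tight solution has a negative serving — not a feasible corner.
carrots + chicken breast with both tight: 6.945 servings and 2.752 servings → $8.90.
cottage cheese + chicken breast with both tight: 2.612 servings and 1.601 servings → $5.45.
So the least-cost plan costs $4.48.

$4.48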